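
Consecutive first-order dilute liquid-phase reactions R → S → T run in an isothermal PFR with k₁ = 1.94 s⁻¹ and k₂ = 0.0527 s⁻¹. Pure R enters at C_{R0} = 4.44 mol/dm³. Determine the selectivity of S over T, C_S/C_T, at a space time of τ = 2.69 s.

8.20

Solving the coupled first-order balances gives C_S(τ) = [k₁/(k₂−k₁)]·C_{R0}·(e^(−k₁τ) − e^(−k₂τ)).
e^(−k₁τ) = e^(−1.94×2.69) = e^(−5.219) = 0.005415; e^(−k₂τ) = e^(−0.1418) = 0.8678.
C_S = 1.94×4.44/(0.0527−1.94) × (0.005415−0.8678) = (-4.564)×(-0.8624) = 3.936 mol/dm³.
C_R = C_{R0}e^(−k₁τ) = 0.02404 mol/dm³, so C_T = C_{R0}−C_R−C_S = 0.4799 mol/dm³; C_S/C_T = 8.20.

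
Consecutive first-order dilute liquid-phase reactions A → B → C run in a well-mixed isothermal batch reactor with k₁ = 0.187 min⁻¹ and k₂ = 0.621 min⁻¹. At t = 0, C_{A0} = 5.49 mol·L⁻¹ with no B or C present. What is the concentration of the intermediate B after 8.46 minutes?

0.474 mol·L⁻¹

Solving the coupled first-order balances gives C_B(t) = [k₁/(k₂−k₁)]·C_{A0}·(e^(−k₁t) − e^(−k₂t)).
e^(−k₁t) = e^(−0.187×8.46) = e^(−1.582) = 0.2056; e^(−k₂t) = e^(−5.254) = 0.005228.
C_B = 0.187×5.49/(0.621−0.187) × (0.2056−0.005228) = 2.366×0.2003 = 0.4739 mol·L⁻¹.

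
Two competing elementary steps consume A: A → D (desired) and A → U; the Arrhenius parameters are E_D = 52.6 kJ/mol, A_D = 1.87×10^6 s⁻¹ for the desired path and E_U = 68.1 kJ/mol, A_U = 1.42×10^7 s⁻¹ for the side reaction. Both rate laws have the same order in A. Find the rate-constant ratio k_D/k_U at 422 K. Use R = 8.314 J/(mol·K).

Since both paths have the same order in A, the concentration cancels and S_{D/U} = k_D/k_U = (A_D/A_U)·exp[(E_U−E_D)/(RT)].
(E_U−E_D)/(RT) = (68.1−52.6)×10³/(8.314×422) = 15500/3509 = 4.418.
k_D/k_U = (1.87×10^6/1.42×10^7)·exp(4.418) = 0.1317 × 82.92 = 10.9.

10.9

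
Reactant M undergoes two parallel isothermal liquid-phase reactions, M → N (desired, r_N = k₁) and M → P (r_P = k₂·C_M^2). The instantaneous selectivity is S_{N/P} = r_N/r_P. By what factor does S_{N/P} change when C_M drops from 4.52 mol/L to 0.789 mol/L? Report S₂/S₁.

S_{N/P} = (k₁/k₂)·C_M^-2, so S₂/S₁ = (C_{M,2}/C_{M,1})^-2.
= (0.789/4.52)^(-2) = (0.1746)^(-2) = 32.8.
Selectivity toward N rises as C_M falls — low-concentration operation is favoured.

32.8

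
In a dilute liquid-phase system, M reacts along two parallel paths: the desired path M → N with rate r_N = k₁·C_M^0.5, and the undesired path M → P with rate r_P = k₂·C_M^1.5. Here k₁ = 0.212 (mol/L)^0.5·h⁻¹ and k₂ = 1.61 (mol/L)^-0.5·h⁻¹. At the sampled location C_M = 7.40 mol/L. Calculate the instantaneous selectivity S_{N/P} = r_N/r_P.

0.0178

S_{N/P} = r_N/r_P = (k₁·C_M^0.5)/(k₂·C_M^1.5) = (k₁/k₂)·C_M⁻¹.
= (0.212×7.400^0.5) / (1.61×7.400^1.5) = 0.5767/32.41 = 0.0178.
The undesired path is higher order in M, so low C_M (CSTR or dilute feed) favours N.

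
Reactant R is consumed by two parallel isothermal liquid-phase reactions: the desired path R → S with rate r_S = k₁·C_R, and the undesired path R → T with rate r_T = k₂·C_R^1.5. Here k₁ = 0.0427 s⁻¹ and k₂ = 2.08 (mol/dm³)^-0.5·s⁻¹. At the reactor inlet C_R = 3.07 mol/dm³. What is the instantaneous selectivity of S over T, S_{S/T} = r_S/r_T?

S_{S/T} = r_S/r_T = (k₁·C_R)/(k₂·C_R^1.5) = (k₁/k₂)·C_R^-0.5.
= (0.0427×3.070) / (2.08×3.070^1.5) = 0.1311/11.19 = 0.0117.
The undesired path is higher order in R, so low C_R (CSTR or dilute feed) favours S.

0.0117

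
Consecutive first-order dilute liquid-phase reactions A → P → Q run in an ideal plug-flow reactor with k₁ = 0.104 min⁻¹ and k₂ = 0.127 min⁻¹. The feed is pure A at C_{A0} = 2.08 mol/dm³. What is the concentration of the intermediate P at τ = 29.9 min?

The intermediate concentration in a first-order A→B→C sequence is C_P = k₁C_{A0}(e^(−k₁τ) − e^(−k₂τ))/(k₂−k₁).
e^(−k₁τ) = e^(−0.104×29.9) = e^(−3.110) = 0.04462; e^(−k₂τ) = e^(−3.797) = 0.02243.
C_P = 0.104×2.08/(0.127−0.104) × (0.04462−0.02243) = 9.405×0.02219 = 0.2087 mol/dm³.

0.209 mol/dm³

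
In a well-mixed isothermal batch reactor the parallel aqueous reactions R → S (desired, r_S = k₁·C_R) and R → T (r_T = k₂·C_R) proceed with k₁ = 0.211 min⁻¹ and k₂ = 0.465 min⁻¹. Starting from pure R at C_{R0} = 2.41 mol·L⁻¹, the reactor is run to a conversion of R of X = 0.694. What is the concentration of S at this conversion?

C_R = C_{R0}(1−X) = 0.7375 mol·L⁻¹.
Both paths are first order in R, so the instantaneous fraction to S is constant: dC_S/d(−C_R) = k₁/(k₁+k₂) = 0.3121.
C_S = 0.3121·(C_{R0}−C_R) = 0.3121×1.673 = 0.522 mol·L⁻¹.

0.522 mol·L⁻¹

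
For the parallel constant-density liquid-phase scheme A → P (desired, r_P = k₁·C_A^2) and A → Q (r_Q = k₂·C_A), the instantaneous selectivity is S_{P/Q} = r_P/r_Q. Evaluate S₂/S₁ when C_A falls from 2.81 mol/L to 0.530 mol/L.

0.189

S_{P/Q} = (k₁/k₂)·C_A, so S₂/S₁ = (C_{A,2}/C_{A,1}).
= 0.530/2.81 = 0.189.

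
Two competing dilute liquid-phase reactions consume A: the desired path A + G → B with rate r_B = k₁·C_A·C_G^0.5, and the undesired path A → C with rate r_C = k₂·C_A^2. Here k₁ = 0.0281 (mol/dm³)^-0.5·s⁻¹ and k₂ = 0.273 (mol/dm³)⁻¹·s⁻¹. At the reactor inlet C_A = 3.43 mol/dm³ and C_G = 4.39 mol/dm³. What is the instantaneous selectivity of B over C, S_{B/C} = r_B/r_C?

S_{B/C} = r_B/r_C = (k₁·C_A·C_G^0.5)/(k₂·C_A^2) = (k₁/k₂)·C_A⁻¹·C_G^0.5.
= (0.0281×3.430×4.390^0.5) / (0.273×3.430^2) = 0.2019/3.212 = 0.0629.
The undesired path is higher order in A, so low C_A (CSTR or dilute feed) favours B.

0.0629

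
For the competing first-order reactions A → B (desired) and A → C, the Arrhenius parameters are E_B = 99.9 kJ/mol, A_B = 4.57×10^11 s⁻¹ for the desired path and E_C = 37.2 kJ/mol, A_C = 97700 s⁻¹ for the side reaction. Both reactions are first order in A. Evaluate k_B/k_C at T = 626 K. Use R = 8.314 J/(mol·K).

27.4

With equal orders, S_{B/C} = k_B/k_C = (A_B/A_C)·exp[(E_C−E_B)/(RT)].
(E_C−E_B)/(RT) = (37.2−99.9)×10³/(8.314×626) = -62700/5205 = -12.05.
k_B/k_C = (4.57×10^11/97700)·exp(-12.05) = 4.678×10^6 × 5.861×10^-6 = 27.4.
Since E_B > E_C, raising the temperature improves selectivity toward B.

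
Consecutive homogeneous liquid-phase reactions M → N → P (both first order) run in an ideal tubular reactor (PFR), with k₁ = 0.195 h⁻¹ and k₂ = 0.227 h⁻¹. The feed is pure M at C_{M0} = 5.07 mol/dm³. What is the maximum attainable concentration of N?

For a first-order series the maximum intermediate yield is C_{N,max}/C_{M0} = (k₁/k₂)^[k₂/(k₂−k₁)].
= (0.195/0.227)^(0.227/(0.227−0.195)) = (0.8590)^(7.094) = 0.3403.
C_{N,max} = 0.3403×5.07 = 1.73 mol/dm³.

1.73 mol/dm³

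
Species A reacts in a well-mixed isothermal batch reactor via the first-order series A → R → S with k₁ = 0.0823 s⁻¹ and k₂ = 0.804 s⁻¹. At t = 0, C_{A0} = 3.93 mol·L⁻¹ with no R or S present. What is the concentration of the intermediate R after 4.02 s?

0.304 mol·L⁻¹

Solving the coupled first-order balances gives C_R(t) = [k₁/(k₂−k₁)]·C_{A0}·(e^(−k₁t) − e^(−k₂t)).
e^(−k₁t) = e^(−0.0823×4.02) = e^(−0.3308) = 0.7183; e^(−k₂t) = e^(−3.232) = 0.03948.
C_R = 0.0823×3.93/(0.804−0.0823) × (0.7183−0.03948) = 0.4482×0.6788 = 0.3042 mol·L⁻¹.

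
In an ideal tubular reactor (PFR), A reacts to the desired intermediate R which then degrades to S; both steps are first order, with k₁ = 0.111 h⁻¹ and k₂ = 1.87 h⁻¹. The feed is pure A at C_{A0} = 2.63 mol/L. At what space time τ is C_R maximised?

1.61 h

The intermediate peaks when r₁ = r₂, i.e. k₁e^(−k₁τ) = k₂e^(−k₂τ), giving τ_opt = ln(k₂/k₁)/(k₂−k₁).
= ln(1.87/0.111)/(1.87−0.111) = ln(16.85)/1.759 = 2.824/1.759 = 1.61 h.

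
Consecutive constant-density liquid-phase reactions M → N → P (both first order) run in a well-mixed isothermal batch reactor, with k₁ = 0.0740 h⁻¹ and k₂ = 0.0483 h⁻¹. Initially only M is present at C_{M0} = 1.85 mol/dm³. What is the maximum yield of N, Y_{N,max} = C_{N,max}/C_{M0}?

Evaluating C_N at t_opt = ln(k₂/k₁)/(k₂−k₁) gives C_{N,max}/C_{M0} = (k₁/k₂)^[k₂/(k₂−k₁)].
= (0.0740/0.0483)^(0.0483/(0.0483−0.0740)) = (1.532)^(-1.879) = 0.4485.

0.449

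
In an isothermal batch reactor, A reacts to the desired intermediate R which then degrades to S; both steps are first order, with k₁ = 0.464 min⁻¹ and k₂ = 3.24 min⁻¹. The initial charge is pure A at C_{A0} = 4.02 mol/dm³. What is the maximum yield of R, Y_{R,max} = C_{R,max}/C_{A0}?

Evaluating C_R at t_opt = ln(k₂/k₁)/(k₂−k₁) gives C_{R,max}/C_{A0} = (k₁/k₂)^[k₂/(k₂−k₁)].
= (0.464/3.24)^(3.24/(3.24−0.464)) = (0.1432)^(1.167) = 0.1035.

0.103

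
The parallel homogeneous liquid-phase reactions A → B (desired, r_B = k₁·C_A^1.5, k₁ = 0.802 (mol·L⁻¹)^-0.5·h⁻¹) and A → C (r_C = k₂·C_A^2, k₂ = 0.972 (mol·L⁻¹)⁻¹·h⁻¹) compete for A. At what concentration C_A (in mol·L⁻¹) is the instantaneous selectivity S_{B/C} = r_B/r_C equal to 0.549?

2.26 mol·L⁻¹

S_{B/C} = (k₁/k₂)·C_A^-0.5 ⇒ C_A = (S·k₂/k₁)^(-2).
= (0.549×0.972/0.802)^(-2) = (0.6654)^(-2) = 2.26 mol·L⁻¹.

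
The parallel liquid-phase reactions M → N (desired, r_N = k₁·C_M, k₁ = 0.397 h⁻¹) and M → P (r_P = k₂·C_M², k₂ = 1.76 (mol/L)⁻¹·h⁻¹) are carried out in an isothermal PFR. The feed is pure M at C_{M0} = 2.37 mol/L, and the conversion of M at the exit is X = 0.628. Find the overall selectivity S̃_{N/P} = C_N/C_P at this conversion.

C_M = C_{M0}(1−X) = 0.8816 mol/L.
Along a PFR/batch, dC_N/dC_M = −r_N/(r_N+r_P) = −k₁/(k₁+k₂·C_M).
Integrating from C_{M0} to C_M: C_N = (0.397/1.76)·ln[(0.397+1.76·2.37)/(0.397+1.76·0.882)] = 0.2256·ln(4.568/1.949) = 0.1922 mol/L.
C_P = (C_{M0}−C_M)−C_N = 1.296 mol/L; S̃_{N/P} = 0.1922/1.296 = 0.148.

0.148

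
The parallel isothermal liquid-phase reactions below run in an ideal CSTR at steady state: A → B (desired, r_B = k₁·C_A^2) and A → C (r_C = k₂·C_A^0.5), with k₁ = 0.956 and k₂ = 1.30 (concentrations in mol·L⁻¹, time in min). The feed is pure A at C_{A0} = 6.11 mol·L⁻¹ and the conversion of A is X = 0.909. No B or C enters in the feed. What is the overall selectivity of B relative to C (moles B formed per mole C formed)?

0.305

Exit C_A = C_{A0}(1−X) = 6.11×0.0910 = 0.5560 mol·L⁻¹.
In a CSTR the entire volume is at exit conditions, so r_B = 0.956×0.5560^2 = 0.2955 and r_C = 1.30×0.5560^0.5 = 0.9694.
Overall selectivity = C_B/C_C = r_Bτ/(r_Cτ) = r_B/r_C = 0.305.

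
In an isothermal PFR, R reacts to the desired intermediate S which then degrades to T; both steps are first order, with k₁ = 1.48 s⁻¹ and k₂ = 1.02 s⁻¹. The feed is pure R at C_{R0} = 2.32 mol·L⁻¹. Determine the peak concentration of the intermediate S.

For a first-order series the maximum intermediate yield is C_{S,max}/C_{R0} = (k₁/k₂)^[k₂/(k₂−k₁)].
= (1.48/1.02)^(1.02/(1.02−1.48)) = (1.451)^(-2.217) = 0.4381.
C_{S,max} = 0.4381×2.32 = 1.02 mol·L⁻¹.

1.02 mol·L⁻¹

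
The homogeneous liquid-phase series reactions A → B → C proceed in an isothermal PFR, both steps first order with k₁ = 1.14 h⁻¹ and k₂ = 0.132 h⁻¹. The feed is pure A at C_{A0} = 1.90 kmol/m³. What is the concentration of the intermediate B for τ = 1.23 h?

1.30 kmol/m³

For first-order series with pure A initially, C_B(τ) = k₁C_{A0}/(k₂−k₁)·(e^(−k₁τ) − e^(−k₂τ)).
e^(−k₁τ) = e^(−1.14×1.23) = e^(−1.402) = 0.2461; e^(−k₂τ) = e^(−0.1624) = 0.8501.
C_B = 1.14×1.90/(0.132−1.14) × (0.2461−0.8501) = (-2.149)×(-0.6041) = 1.298 kmol/m³.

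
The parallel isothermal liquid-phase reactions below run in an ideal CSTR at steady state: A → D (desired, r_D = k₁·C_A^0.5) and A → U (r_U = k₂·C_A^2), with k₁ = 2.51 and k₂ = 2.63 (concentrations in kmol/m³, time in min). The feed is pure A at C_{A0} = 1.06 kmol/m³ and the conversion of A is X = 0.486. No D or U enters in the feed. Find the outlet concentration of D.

0.362 kmol/m³

Exit C_A = C_{A0}(1−X) = 1.06×0.514 = 0.5448 kmol/m³.
Rates in a CSTR are evaluated at the outlet concentration: r_D = 2.51×0.5448^0.5 = 1.853, r_U = 2.63×0.5448^2 = 0.7807.
Fraction of consumed A going to D: r_D/(r_D+r_U) = 0.7035.
C_D = 0.7035·C_{A0}·X = 0.7035×1.06×0.486 = 0.362 kmol/m³.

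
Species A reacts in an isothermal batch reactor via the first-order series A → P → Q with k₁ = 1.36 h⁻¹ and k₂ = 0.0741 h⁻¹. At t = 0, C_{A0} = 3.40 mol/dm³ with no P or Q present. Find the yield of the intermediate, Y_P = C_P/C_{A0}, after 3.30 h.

0.816

The intermediate concentration in a first-order A→B→C sequence is C_P = k₁C_{A0}(e^(−k₁t) − e^(−k₂t))/(k₂−k₁).
e^(−k₁t) = e^(−1.36×3.30) = e^(−4.488) = 0.01124; e^(−k₂t) = e^(−0.2445) = 0.7831.
C_P = 1.36×3.40/(0.0741−1.36) × (0.01124−0.7831) = (-3.596)×(-0.7718) = 2.775 mol/dm³.
Y_P = C_P/C_{A0} = 2.775/3.40 = 0.816.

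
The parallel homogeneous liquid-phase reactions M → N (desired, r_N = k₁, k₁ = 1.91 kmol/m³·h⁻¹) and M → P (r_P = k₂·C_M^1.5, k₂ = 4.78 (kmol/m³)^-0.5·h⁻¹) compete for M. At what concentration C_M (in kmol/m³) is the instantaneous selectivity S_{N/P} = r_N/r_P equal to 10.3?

S_{N/P} = (k₁/k₂)·C_M^-1.5 ⇒ C_M = (S·k₂/k₁)^(1/(-1.5)).
= (10.3×4.78/1.91)^(-0.6667) = (25.78)^(-0.6667) = 0.115 kmol/m³.

0.115 kmol/m³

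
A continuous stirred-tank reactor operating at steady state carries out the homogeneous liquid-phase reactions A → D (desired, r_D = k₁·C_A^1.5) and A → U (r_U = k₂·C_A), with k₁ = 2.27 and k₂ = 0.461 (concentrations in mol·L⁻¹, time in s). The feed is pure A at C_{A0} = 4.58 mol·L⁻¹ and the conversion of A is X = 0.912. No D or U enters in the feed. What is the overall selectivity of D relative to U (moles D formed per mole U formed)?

3.13

Exit C_A = C_{A0}(1−X) = 4.58×0.0880 = 0.4030 mol·L⁻¹.
Rates in a CSTR are evaluated at the outlet concentration: r_D = 2.27×0.4030^1.5 = 0.5808, r_U = 0.461×0.4030 = 0.1858.
Overall selectivity = C_D/C_U = r_Dτ/(r_Uτ) = r_D/r_U = 3.13.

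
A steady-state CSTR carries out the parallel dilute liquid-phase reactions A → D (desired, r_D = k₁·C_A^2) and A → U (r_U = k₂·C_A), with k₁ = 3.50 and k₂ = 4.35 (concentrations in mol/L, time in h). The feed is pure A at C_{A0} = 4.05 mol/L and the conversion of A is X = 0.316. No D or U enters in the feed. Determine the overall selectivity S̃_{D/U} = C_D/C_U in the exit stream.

2.23

Exit C_A = C_{A0}(1−X) = 4.05×0.684 = 2.770 mol/L.
A CSTR operates uniformly at the exit composition, giving r_D = 26.86 and r_U = 12.05 (each k·C_A^n at C_A = 2.770).
Overall selectivity = C_D/C_U = r_Dτ/(r_Uτ) = r_D/r_U = 2.23.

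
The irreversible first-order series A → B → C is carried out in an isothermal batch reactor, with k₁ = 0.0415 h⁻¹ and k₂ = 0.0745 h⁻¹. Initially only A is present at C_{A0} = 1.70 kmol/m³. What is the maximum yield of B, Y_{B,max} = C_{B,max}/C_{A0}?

At the optimum, C_{B,max}/C_{A0} = (k₁/k₂)^[k₂/(k₂−k₁)].
= (0.0415/0.0745)^(0.0745/(0.0745−0.0415)) = (0.5570)^(2.258) = 0.2669.

0.267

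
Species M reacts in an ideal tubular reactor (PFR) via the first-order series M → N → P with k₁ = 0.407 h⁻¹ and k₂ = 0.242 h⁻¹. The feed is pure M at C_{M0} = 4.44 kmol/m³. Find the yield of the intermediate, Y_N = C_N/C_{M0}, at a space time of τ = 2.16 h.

Solving the coupled first-order balances gives C_N(τ) = [k₁/(k₂−k₁)]·C_{M0}·(e^(−k₁τ) − e^(−k₂τ)).
e^(−k₁τ) = e^(−0.407×2.16) = e^(−0.8791) = 0.4151; e^(−k₂τ) = e^(−0.5227) = 0.5929.
C_N = 0.407×4.44/(0.242−0.407) × (0.4151−0.5929) = (-10.95)×(-0.1778) = 1.947 kmol/m³.
Y_N = C_N/C_{M0} = 1.947/4.44 = 0.438.

0.438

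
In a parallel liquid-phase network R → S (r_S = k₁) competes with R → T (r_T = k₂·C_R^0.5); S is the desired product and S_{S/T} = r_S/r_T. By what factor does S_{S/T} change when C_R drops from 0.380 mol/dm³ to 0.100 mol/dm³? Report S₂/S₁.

1.95

S_{S/T} = (k₁/k₂)·C_R^-0.5, so S₂/S₁ = (C_{R,2}/C_{R,1})^-0.5.
= (0.100/0.380)^(-0.5) = (0.2632)^(-0.5) = 1.95.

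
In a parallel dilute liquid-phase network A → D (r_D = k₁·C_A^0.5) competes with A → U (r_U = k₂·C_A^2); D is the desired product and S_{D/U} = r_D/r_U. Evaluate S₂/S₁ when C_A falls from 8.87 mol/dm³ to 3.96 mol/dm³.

S_{D/U} = (k₁/k₂)·C_A^-1.5, so S₂/S₁ = (C_{A,2}/C_{A,1})^-1.5.
= (3.96/8.87)^(-1.5) = (0.4464)^(-1.5) = 3.35.

3.35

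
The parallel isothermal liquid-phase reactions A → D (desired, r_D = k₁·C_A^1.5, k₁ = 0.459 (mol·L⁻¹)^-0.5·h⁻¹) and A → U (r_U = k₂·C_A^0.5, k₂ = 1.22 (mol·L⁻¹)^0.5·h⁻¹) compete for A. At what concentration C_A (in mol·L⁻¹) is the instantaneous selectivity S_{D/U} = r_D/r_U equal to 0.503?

S_{D/U} = (k₁/k₂)·C_A ⇒ C_A = S·k₂/k₁.
= 0.503×1.22/0.459 = 1.34 mol·L⁻¹.

1.34 mol·L⁻¹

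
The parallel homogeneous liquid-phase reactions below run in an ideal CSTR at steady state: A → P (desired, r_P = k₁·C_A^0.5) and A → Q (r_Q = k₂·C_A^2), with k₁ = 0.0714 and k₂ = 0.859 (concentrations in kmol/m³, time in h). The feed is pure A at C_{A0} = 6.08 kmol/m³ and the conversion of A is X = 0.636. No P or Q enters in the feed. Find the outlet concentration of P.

Exit C_A = C_{A0}(1−X) = 6.08×0.364 = 2.213 kmol/m³.
A CSTR operates uniformly at the exit composition, giving r_P = 0.1062 and r_Q = 4.207 (each k·C_A^n at C_A = 2.213).
Fraction of consumed A going to P: r_P/(r_P+r_Q) = 0.02462.
C_P = 0.02462·C_{A0}·X = 0.02462×6.08×0.636 = 0.0952 kmol/m³.

0.0952 kmol/m³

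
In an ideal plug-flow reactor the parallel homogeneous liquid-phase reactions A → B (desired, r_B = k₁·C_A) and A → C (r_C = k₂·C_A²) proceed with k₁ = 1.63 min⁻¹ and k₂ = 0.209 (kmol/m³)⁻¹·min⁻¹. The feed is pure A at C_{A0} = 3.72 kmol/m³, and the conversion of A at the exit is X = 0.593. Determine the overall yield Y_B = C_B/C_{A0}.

0.446

C_A = C_{A0}(1−X) = 1.514 kmol/m³.
Along a PFR/batch, dC_B/dC_A = −r_B/(r_B+r_C) = −k₁/(k₁+k₂·C_A).
Integrating from C_{A0} to C_A: C_B = (1.63/0.209)·ln[(1.63+0.209·3.72)/(1.63+0.209·1.51)] = 7.799·ln(2.407/1.946) = 1.658 kmol/m³.
Y_B = C_B/C_{A0} = 1.658/3.72 = 0.446.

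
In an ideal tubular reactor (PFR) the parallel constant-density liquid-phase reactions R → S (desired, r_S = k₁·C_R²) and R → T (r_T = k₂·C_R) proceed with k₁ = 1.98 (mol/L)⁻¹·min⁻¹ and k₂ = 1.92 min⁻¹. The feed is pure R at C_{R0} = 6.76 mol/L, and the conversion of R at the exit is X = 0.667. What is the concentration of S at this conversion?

C_R = C_{R0}(1−X) = 2.251 mol/L.
Along a PFR/batch, dC_T/dC_R = −r_T/(r_S+r_T) = −k₂/(k₂+k₁·C_R).
Integrating from C_{R0} to C_R: C_T = (1.92/1.98)·ln[(1.92+1.98·6.76)/(1.92+1.98·2.25)] = 0.9697·ln(15.30/6.377) = 0.8489 mol/L.
Then C_S = (C_{R0}−C_R) − C_T = 4.509 − 0.8489 = 3.660 mol/L.

3.66 mol/L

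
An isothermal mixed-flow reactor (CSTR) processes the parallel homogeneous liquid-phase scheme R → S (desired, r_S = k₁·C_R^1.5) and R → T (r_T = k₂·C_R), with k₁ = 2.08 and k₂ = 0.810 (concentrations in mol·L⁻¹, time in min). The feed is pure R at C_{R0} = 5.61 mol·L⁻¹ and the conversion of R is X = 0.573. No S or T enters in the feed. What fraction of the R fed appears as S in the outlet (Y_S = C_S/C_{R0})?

Exit C_R = C_{R0}(1−X) = 5.61×0.427 = 2.395 mol·L⁻¹.
Rates in a CSTR are evaluated at the outlet concentration: r_S = 2.08×2.395^1.5 = 7.712, r_T = 0.810×2.395 = 1.940.
Fraction of consumed R going to S: r_S/(r_S+r_T) = 0.7990.
C_S = 0.7990·C_{R0}·X = 0.7990×5.61×0.573 = 2.57 mol·L⁻¹; Y_S = C_S/C_{R0} = 0.458.

0.458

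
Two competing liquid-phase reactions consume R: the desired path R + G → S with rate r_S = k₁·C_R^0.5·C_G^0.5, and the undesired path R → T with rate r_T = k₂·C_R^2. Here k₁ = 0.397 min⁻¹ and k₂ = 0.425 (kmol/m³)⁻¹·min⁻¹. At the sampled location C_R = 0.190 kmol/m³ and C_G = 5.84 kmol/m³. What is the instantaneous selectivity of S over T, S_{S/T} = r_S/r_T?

S_{S/T} = r_S/r_T = (k₁·C_R^0.5·C_G^0.5)/(k₂·C_R^2) = (k₁/k₂)·C_R^-1.5·C_G^0.5.
= (0.397×0.1900^0.5×5.840^0.5) / (0.425×0.1900^2) = 0.4182/0.01534 = 27.3.
The undesired path is higher order in R, so low C_R (CSTR or dilute feed) favours S.

27.3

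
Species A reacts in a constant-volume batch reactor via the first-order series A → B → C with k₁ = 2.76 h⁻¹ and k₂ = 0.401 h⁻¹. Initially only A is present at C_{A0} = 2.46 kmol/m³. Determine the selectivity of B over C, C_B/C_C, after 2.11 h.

1.00

For first-order series with pure A initially, C_B(t) = k₁C_{A0}/(k₂−k₁)·(e^(−k₁t) − e^(−k₂t)).
e^(−k₁t) = e^(−2.76×2.11) = e^(−5.824) = 0.002957; e^(−k₂t) = e^(−0.8461) = 0.4291.
C_B = 2.76×2.46/(0.401−2.76) × (0.002957−0.4291) = (-2.878)×(-0.4261) = 1.226 kmol/m³.
C_A = C_{A0}e^(−k₁t) = 0.007274 kmol/m³, so C_C = C_{A0}−C_A−C_B = 1.226 kmol/m³; C_B/C_C = 1.00.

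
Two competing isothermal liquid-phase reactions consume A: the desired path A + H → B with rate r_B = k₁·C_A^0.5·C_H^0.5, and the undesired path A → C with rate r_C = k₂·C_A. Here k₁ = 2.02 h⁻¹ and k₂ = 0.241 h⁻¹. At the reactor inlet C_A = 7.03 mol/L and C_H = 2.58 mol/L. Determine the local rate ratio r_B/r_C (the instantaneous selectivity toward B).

S_{B/C} = r_B/r_C = (k₁·C_A^0.5·C_H^0.5)/(k₂·C_A) = (k₁/k₂)·C_A^-0.5·C_H^0.5.
= (2.02×7.030^0.5×2.580^0.5) / (0.241×7.030) = 8.603/1.694 = 5.08.
The undesired path is higher order in A, so low C_A (CSTR or dilute feed) favours B.

5.08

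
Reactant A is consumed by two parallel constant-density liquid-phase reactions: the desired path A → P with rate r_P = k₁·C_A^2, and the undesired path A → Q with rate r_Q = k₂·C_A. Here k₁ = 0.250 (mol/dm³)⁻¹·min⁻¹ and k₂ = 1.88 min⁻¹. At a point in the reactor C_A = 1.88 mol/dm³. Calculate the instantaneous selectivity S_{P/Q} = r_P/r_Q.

S_{P/Q} = r_P/r_Q = (k₁·C_A^2)/(k₂·C_A) = (k₁/k₂)·C_A.
= (0.250×1.880^2) / (1.88×1.880) = 0.8836/3.534 = 0.250.

0.250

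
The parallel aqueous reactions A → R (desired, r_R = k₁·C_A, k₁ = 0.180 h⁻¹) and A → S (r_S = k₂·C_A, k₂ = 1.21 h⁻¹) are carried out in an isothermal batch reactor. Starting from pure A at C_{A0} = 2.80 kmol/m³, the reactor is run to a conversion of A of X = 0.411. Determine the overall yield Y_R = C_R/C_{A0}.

C_A = C_{A0}(1−X) = 1.649 kmol/m³.
Both paths are first order in A, so the instantaneous fraction to R is constant: dC_R/d(−C_A) = k₁/(k₁+k₂) = 0.1295.
C_R = 0.1295·(C_{A0}−C_A) = 0.1295×1.151 = 0.149 kmol/m³.
Y_R = C_R/C_{A0} = 0.1490/2.80 = 0.0532.

0.0532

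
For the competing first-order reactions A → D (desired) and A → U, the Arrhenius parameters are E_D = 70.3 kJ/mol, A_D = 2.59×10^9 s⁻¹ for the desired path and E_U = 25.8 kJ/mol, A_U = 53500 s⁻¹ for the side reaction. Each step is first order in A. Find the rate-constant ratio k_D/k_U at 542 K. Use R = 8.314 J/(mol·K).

2.49

k_D/k_U = (A_D/A_U)·exp[−(E_D−E_U)/(RT)] = (A_D/A_U)·exp[(E_U−E_D)/(RT)].
(E_U−E_D)/(RT) = (25.8−70.3)×10³/(8.314×542) = -44500/4506 = -9.875.
k_D/k_U = (2.59×10^9/53500)·exp(-9.875) = 48411 × 5.143×10^-5 = 2.49.
Since E_D > E_U, raising the temperature improves selectivity toward D.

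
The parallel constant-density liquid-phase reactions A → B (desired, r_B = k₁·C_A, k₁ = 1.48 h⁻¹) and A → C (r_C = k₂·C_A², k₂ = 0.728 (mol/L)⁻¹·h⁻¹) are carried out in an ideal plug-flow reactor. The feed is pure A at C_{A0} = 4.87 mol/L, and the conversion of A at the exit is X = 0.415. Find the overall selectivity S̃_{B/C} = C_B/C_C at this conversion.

C_A = C_{A0}(1−X) = 2.849 mol/L.
Along a PFR/batch, dC_B/dC_A = −r_B/(r_B+r_C) = −k₁/(k₁+k₂·C_A).
Integrating from C_{A0} to C_A: C_B = (1.48/0.728)·ln[(1.48+0.728·4.87)/(1.48+0.728·2.85)] = 2.033·ln(5.025/3.554) = 0.7042 mol/L.
C_C = (C_{A0}−C_A)−C_B = 1.317 mol/L; S̃_{B/C} = 0.7042/1.317 = 0.535.

0.535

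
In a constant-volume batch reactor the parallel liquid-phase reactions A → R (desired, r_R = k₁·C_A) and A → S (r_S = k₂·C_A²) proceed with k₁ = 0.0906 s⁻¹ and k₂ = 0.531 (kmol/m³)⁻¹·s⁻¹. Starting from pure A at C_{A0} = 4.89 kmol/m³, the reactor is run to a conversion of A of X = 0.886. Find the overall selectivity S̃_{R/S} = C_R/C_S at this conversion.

0.0827

C_A = C_{A0}(1−X) = 0.5575 kmol/m³.
Along a PFR/batch, dC_R/dC_A = −r_R/(r_R+r_S) = −k₁/(k₁+k₂·C_A).
Integrating from C_{A0} to C_A: C_R = (0.0906/0.531)·ln[(0.0906+0.531·4.89)/(0.0906+0.531·0.557)] = 0.1706·ln(2.687/0.3866) = 0.3308 kmol/m³.
C_S = (C_{A0}−C_A)−C_R = 4.002 kmol/m³; S̃_{R/S} = 0.3308/4.002 = 0.0827.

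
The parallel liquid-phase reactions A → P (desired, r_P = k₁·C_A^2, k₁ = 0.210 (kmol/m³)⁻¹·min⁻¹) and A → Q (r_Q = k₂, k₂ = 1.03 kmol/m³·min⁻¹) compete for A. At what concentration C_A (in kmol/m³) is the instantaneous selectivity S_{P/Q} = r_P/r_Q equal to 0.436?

S_{P/Q} = (k₁/k₂)·C_A^2 ⇒ C_A = (S·k₂/k₁)^(0.5).
= (0.436×1.03/0.210)^(0.5) = (2.138)^(0.5) = 1.46 kmol/m³.

1.46 kmol/m³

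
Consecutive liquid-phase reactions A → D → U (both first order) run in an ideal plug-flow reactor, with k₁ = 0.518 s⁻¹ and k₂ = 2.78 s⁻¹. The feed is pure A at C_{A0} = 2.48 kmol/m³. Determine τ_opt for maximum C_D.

For first-order series the maximum of C_D occurs at τ_opt = ln(k₂/k₁)/(k₂−k₁).
= ln(2.78/0.518)/(2.78−0.518) = ln(5.367)/2.262 = 1.680/2.262 = 0.743 s.

0.743 s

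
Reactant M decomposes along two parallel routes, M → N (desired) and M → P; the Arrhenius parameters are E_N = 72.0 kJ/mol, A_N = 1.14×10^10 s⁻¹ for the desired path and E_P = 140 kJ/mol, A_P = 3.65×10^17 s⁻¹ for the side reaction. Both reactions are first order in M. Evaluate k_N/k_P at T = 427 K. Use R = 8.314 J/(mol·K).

k_N/k_P = (A_N/A_P)·exp[−(E_N−E_P)/(RT)] = (A_N/A_P)·exp[(E_P−E_N)/(RT)].
(E_P−E_N)/(RT) = (140−72.0)×10³/(8.314×427) = 68000/3550 = 19.15.
k_N/k_P = (1.14×10^10/3.65×10^17)·exp(19.15) = 3.123×10^-8 × 2.083×10^8 = 6.51.

6.51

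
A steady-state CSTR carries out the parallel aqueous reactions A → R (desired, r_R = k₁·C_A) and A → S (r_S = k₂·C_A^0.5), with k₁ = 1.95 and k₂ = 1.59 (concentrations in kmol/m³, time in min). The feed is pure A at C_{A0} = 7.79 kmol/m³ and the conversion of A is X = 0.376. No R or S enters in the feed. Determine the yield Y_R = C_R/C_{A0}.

0.274

Exit C_A = C_{A0}(1−X) = 7.79×0.624 = 4.861 kmol/m³.
A CSTR operates uniformly at the exit composition, giving r_R = 9.479 and r_S = 3.506 (each k·C_A^n at C_A = 4.861).
Fraction of consumed A going to R: r_R/(r_R+r_S) = 0.7300.
C_R = 0.7300·C_{A0}·X = 0.7300×7.79×0.376 = 2.14 kmol/m³; Y_R = C_R/C_{A0} = 0.274.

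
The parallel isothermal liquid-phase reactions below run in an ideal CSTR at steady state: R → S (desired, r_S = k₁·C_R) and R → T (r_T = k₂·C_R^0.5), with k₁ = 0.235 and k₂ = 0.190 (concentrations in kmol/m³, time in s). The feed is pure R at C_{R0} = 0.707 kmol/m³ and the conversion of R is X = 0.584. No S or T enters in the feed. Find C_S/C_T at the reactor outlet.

0.671

Exit C_R = C_{R0}(1−X) = 0.707×0.416 = 0.2941 kmol/m³.
A CSTR operates uniformly at the exit composition, giving r_S = 0.06912 and r_T = 0.1030 (each k·C_R^n at C_R = 0.2941).
Overall selectivity = C_S/C_T = r_Sτ/(r_Tτ) = r_S/r_T = 0.671.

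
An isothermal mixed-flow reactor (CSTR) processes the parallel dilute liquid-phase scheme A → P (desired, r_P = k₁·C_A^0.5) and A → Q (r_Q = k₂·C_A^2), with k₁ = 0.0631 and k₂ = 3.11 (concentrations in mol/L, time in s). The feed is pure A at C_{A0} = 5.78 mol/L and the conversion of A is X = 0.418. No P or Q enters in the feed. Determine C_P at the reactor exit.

Exit C_A = C_{A0}(1−X) = 5.78×0.582 = 3.364 mol/L.
Rates in a CSTR are evaluated at the outlet concentration: r_P = 0.0631×3.364^0.5 = 0.1157, r_Q = 3.11×3.364^2 = 35.19.
Fraction of consumed A going to P: r_P/(r_P+r_Q) = 0.003278.
C_P = 0.003278·C_{A0}·X = 0.003278×5.78×0.418 = 0.00792 mol/L.

0.00792 mol/L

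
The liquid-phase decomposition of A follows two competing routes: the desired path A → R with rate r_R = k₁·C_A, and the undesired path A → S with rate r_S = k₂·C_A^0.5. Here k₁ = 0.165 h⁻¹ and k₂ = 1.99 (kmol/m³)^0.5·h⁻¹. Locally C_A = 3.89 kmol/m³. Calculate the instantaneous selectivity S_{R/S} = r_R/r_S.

S_{R/S} = r_R/r_S = (k₁·C_A)/(k₂·C_A^0.5) = (k₁/k₂)·C_A^0.5.
= (0.165×3.890) / (1.99×3.890^0.5) = 0.6419/3.925 = 0.164.

0.164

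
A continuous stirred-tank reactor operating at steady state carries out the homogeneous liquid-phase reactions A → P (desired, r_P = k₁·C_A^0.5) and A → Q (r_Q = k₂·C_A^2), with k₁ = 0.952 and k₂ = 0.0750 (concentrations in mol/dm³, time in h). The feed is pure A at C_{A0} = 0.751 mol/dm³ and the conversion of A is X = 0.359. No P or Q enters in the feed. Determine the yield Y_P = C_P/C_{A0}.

0.350

Exit C_A = C_{A0}(1−X) = 0.751×0.641 = 0.4814 mol/dm³.
Rates in a CSTR are evaluated at the outlet concentration: r_P = 0.952×0.4814^0.5 = 0.6605, r_Q = 0.0750×0.4814^2 = 0.01738.
Fraction of consumed A going to P: r_P/(r_P+r_Q) = 0.9744.
C_P = 0.9744·C_{A0}·X = 0.9744×0.751×0.359 = 0.263 mol/dm³; Y_P = C_P/C_{A0} = 0.350.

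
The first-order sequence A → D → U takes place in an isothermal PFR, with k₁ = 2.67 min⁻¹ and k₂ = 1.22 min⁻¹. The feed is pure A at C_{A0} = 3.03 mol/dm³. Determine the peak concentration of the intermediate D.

1.57 mol/dm³

At the optimum, C_{D,max}/C_{A0} = (k₁/k₂)^[k₂/(k₂−k₁)].
= (2.67/1.22)^(1.22/(1.22−2.67)) = (2.189)^(-0.8414) = 0.5174.
C_{D,max} = 0.5174×3.03 = 1.57 mol/dm³.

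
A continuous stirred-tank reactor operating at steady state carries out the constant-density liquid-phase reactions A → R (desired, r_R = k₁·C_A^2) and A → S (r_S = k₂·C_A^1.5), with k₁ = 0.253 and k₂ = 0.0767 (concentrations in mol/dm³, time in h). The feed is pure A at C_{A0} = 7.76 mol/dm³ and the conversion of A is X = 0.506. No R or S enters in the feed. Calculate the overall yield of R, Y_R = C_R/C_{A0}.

Exit C_A = C_{A0}(1−X) = 7.76×0.494 = 3.833 mol/dm³.
In a CSTR the entire volume is at exit conditions, so r_R = 0.253×3.833^2 = 3.718 and r_S = 0.0767×3.833^1.5 = 0.5757.
Fraction of consumed A going to R: r_R/(r_R+r_S) = 0.8659.
C_R = 0.8659·C_{A0}·X = 0.8659×7.76×0.506 = 3.40 mol/dm³; Y_R = C_R/C_{A0} = 0.438.

0.438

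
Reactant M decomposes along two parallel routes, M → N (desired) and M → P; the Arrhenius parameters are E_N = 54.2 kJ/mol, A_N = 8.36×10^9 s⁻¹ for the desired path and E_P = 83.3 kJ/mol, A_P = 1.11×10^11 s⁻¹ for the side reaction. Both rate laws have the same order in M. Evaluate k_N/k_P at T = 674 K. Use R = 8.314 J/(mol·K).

13.6

k_N/k_P = (A_N/A_P)·exp[−(E_N−E_P)/(RT)] = (A_N/A_P)·exp[(E_P−E_N)/(RT)].
(E_P−E_N)/(RT) = (83.3−54.2)×10³/(8.314×674) = 29100/5604 = 5.193.
k_N/k_P = (8.36×10^9/1.11×10^11)·exp(5.193) = 0.07532 × 180.0 = 13.6.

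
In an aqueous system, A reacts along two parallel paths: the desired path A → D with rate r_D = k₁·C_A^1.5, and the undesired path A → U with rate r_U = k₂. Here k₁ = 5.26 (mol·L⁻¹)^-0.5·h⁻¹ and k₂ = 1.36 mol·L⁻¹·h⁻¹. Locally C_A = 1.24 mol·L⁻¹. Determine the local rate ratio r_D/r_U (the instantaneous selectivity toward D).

S_{D/U} = r_D/r_U = (k₁·C_A^1.5)/(k₂) = (k₁/k₂)·C_A^1.5.
= (5.26×1.240^1.5) / (1.36) = 7.263/1.360 = 5.34.
Since the desired path is higher order in A, keeping C_A high (PFR or concentrated feed) favours D.

5.34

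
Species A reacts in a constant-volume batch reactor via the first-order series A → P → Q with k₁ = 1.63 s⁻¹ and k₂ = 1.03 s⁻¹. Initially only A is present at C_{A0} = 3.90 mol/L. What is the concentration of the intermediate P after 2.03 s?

0.922 mol/L

For first-order series with pure A initially, C_P(t) = k₁C_{A0}/(k₂−k₁)·(e^(−k₁t) − e^(−k₂t)).
e^(−k₁t) = e^(−1.63×2.03) = e^(−3.309) = 0.03656; e^(−k₂t) = e^(−2.091) = 0.1236.
C_P = 1.63×3.90/(1.03−1.63) × (0.03656−0.1236) = (-10.60)×(-0.08702) = 0.9220 mol/L.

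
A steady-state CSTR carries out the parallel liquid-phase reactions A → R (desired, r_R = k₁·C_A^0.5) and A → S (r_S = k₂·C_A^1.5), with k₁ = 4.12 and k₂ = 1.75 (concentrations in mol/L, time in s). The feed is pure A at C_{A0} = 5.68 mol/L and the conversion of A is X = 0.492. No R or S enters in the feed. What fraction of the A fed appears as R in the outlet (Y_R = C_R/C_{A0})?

Exit C_A = C_{A0}(1−X) = 5.68×0.508 = 2.885 mol/L.
Rates in a CSTR are evaluated at the outlet concentration: r_R = 4.12×2.885^0.5 = 6.998, r_S = 1.75×2.885^1.5 = 8.577.
Fraction of consumed A going to R: r_R/(r_R+r_S) = 0.4493.
C_R = 0.4493·C_{A0}·X = 0.4493×5.68×0.492 = 1.26 mol/L; Y_R = C_R/C_{A0} = 0.221.

0.221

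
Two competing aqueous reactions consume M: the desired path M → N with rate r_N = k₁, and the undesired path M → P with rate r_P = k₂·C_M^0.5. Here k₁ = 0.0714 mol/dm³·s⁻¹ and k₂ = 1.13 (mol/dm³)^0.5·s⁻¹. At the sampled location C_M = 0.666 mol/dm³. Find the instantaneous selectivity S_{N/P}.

0.0774

S_{N/P} = r_N/r_P = (k₁)/(k₂·C_M^0.5) = (k₁/k₂)·C_M^-0.5.
= (0.0714) / (1.13×0.6660^0.5) = 0.07140/0.9222 = 0.0774.
The undesired path is higher order in M, so low C_M (CSTR or dilute feed) favours N.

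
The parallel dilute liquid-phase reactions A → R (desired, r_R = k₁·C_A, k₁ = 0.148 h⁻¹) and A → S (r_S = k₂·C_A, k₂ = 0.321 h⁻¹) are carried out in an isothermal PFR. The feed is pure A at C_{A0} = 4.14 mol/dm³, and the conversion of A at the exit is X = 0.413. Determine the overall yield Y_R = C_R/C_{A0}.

C_A = C_{A0}(1−X) = 2.430 mol/dm³.
Both paths are first order in A, so the instantaneous fraction to R is constant: dC_R/d(−C_A) = k₁/(k₁+k₂) = 0.3156.
C_R = 0.3156·(C_{A0}−C_A) = 0.3156×1.710 = 0.540 mol/dm³.
Y_R = C_R/C_{A0} = 0.5396/4.14 = 0.130.

0.130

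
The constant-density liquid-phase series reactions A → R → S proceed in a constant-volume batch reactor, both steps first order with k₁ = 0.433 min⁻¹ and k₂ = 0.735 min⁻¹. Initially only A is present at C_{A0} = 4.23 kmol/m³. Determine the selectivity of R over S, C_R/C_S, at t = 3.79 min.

0.307

Solving the coupled first-order balances gives C_R(t) = [k₁/(k₂−k₁)]·C_{A0}·(e^(−k₁t) − e^(−k₂t)).
e^(−k₁t) = e^(−0.433×3.79) = e^(−1.641) = 0.1938; e^(−k₂t) = e^(−2.786) = 0.06169.
C_R = 0.433×4.23/(0.735−0.433) × (0.1938−0.06169) = 6.065×0.1321 = 0.8011 kmol/m³.
C_A = C_{A0}e^(−k₁t) = 0.8197 kmol/m³, so C_S = C_{A0}−C_A−C_R = 2.609 kmol/m³; C_R/C_S = 0.307.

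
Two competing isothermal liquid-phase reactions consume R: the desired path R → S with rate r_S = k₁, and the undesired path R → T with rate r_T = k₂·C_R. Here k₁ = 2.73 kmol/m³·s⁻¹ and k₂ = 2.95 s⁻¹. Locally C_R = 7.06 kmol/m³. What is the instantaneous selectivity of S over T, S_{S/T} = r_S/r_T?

S_{S/T} = r_S/r_T = (k₁)/(k₂·C_R) = (k₁/k₂)·C_R⁻¹.
= (2.73) / (2.95×7.060) = 2.730/20.83 = 0.131.

0.131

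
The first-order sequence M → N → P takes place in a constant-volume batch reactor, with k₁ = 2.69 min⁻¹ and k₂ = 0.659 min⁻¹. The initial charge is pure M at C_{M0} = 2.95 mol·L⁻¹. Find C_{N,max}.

At the optimum, C_{N,max}/C_{M0} = (k₁/k₂)^[k₂/(k₂−k₁)].
= (2.69/0.659)^(0.659/(0.659−2.69)) = (4.082)^(-0.3245) = 0.6336.
C_{N,max} = 0.6336×2.95 = 1.87 mol·L⁻¹.

1.87 mol·L⁻¹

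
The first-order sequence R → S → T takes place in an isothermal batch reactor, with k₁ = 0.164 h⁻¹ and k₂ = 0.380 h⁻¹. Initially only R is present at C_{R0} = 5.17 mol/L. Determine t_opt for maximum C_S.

3.89 h

Setting dC_S/dt = 0 gives t_opt = ln(k₂/k₁)/(k₂−k₁).
= ln(0.380/0.164)/(0.380−0.164) = ln(2.317)/0.2160 = 0.8403/0.2160 = 3.89 h.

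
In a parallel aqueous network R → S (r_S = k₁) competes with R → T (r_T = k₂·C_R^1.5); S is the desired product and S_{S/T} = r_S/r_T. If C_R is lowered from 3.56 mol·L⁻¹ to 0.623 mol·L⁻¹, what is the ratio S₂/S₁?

S_{S/T} = (k₁/k₂)·C_R^-1.5, so S₂/S₁ = (C_{R,2}/C_{R,1})^-1.5.
= (0.623/3.56)^(-1.5) = (0.1750)^(-1.5) = 13.7.
Selectivity toward S rises as C_R falls — low-concentration operation is favoured.

13.7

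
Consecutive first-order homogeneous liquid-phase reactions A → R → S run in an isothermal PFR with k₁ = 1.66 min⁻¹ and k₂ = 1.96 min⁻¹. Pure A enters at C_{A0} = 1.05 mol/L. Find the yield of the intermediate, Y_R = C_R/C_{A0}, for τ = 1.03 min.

0.266

Solving the coupled first-order balances gives C_R(τ) = [k₁/(k₂−k₁)]·C_{A0}·(e^(−k₁τ) − e^(−k₂τ)).
e^(−k₁τ) = e^(−1.66×1.03) = e^(−1.710) = 0.1809; e^(−k₂τ) = e^(−2.019) = 0.1328.
C_R = 1.66×1.05/(1.96−1.66) × (0.1809−0.1328) = 5.810×0.04809 = 0.2794 mol/L.
Y_R = C_R/C_{A0} = 0.2794/1.05 = 0.266.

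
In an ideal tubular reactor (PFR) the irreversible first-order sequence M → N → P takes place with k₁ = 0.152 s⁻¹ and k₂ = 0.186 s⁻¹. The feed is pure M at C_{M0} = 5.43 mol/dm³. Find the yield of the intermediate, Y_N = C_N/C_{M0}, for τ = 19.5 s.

0.112

The intermediate concentration in a first-order A→B→C sequence is C_N = k₁C_{M0}(e^(−k₁τ) − e^(−k₂τ))/(k₂−k₁).
e^(−k₁τ) = e^(−0.152×19.5) = e^(−2.964) = 0.05161; e^(−k₂τ) = e^(−3.627) = 0.02660.
C_N = 0.152×5.43/(0.186−0.152) × (0.05161−0.02660) = 24.28×0.02502 = 0.6073 mol/dm³.
Y_N = C_N/C_{M0} = 0.6073/5.43 = 0.112.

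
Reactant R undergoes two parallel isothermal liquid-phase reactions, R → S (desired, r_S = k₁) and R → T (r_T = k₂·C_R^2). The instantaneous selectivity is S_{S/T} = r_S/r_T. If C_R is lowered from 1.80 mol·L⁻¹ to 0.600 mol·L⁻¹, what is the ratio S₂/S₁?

S_{S/T} = (k₁/k₂)·C_R^-2, so S₂/S₁ = (C_{R,2}/C_{R,1})^-2.
= (0.600/1.80)^(-2) = (0.3333)^(-2) = 9.00.

9.00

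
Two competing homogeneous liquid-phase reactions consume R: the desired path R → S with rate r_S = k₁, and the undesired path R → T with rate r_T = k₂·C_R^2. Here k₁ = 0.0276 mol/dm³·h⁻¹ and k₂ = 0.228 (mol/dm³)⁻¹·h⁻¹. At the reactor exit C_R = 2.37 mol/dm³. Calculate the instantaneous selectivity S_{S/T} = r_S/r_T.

S_{S/T} = r_S/r_T = (k₁)/(k₂·C_R^2) = (k₁/k₂)·C_R^-2.
= (0.0276) / (0.228×2.370^2) = 0.02760/1.281 = 0.0216.
The undesired path is higher order in R, so low C_R (CSTR or dilute feed) favours S.

0.0216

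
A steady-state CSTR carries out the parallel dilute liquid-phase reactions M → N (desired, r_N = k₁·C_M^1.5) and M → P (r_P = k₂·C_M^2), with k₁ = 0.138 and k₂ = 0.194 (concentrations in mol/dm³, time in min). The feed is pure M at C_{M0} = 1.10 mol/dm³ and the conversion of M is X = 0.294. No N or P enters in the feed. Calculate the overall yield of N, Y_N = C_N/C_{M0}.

Exit C_M = C_{M0}(1−X) = 1.10×0.706 = 0.7766 mol/dm³.
A CSTR operates uniformly at the exit composition, giving r_N = 0.09444 and r_P = 0.1170 (each k·C_M^n at C_M = 0.7766).
Fraction of consumed M going to N: r_N/(r_N+r_P) = 0.4467.
C_N = 0.4467·C_{M0}·X = 0.4467×1.10×0.294 = 0.144 mol/dm³; Y_N = C_N/C_{M0} = 0.131.

0.131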